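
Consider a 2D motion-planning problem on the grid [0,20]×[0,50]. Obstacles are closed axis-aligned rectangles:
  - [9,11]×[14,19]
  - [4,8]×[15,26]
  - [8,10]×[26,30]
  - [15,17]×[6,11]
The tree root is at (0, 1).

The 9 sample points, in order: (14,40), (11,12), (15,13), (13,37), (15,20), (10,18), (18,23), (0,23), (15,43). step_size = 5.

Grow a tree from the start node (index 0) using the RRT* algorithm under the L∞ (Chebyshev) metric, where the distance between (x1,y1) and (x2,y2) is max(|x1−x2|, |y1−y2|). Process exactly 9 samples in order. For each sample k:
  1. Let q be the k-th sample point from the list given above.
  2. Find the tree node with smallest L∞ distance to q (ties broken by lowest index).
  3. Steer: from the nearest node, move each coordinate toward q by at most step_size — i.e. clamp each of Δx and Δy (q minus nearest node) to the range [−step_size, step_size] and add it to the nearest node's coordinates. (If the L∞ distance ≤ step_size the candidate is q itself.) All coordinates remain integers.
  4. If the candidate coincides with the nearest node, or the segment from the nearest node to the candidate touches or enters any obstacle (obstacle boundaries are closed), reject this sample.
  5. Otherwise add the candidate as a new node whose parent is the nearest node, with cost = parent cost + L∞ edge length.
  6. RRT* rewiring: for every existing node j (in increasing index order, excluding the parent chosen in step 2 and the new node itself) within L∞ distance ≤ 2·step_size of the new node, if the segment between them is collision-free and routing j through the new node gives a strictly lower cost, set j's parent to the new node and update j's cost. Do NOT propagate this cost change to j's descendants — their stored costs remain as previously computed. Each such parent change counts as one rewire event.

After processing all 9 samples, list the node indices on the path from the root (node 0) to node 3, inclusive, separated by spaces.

Path: 0 1 2 3

1. q=(14,40) nearest=0 d=39 new=(5,6) → add node 1 parent=0 cost=5
2. q=(11,12) nearest=1 d=6 new=(10,11) → add node 2 parent=1 cost=10
3. q=(15,13) nearest=2 d=5 new=(15,13) → add node 3 parent=2 cost=15
4. q=(13,37) nearest=3 d=24 new=(13,18) → add node 4 parent=3 cost=20
5. q=(15,20) nearest=4 d=2 new=(15,20) → add node 5 parent=4 cost=22
6. q=(10,18) nearest=4 d=3 new=(10,18) → blocked by [9,11]×[14,19], reject
7. q=(18,23) nearest=5 d=3 new=(18,23) → add node 6 parent=5 cost=25
8. q=(0,23) nearest=2 d=12 new=(5,16) → blocked by [4,8]×[15,26], reject
9. q=(15,43) nearest=6 d=20 new=(15,28) → add node 7 parent=6 cost=30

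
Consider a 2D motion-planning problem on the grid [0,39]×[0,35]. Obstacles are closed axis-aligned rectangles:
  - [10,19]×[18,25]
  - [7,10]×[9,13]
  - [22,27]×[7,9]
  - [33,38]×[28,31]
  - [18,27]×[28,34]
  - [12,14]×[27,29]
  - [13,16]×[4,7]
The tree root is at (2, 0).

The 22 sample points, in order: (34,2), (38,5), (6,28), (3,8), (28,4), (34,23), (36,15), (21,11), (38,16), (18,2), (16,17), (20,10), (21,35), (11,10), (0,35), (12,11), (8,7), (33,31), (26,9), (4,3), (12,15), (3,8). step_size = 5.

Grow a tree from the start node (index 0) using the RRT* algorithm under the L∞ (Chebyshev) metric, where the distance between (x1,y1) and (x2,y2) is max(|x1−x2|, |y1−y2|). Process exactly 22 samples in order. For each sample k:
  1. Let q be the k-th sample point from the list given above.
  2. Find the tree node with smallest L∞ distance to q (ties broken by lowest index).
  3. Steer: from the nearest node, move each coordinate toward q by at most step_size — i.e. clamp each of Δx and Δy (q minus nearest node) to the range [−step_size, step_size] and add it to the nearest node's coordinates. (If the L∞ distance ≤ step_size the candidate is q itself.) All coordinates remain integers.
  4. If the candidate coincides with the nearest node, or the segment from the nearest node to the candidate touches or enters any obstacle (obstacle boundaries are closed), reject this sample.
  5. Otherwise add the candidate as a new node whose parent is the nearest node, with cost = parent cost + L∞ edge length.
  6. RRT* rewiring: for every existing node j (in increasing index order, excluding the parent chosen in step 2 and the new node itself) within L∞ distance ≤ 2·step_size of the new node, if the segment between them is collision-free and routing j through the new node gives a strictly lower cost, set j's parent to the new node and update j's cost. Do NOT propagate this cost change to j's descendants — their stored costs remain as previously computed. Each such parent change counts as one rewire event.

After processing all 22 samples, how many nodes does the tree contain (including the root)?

Node count: 11

1. q=(34,2) nearest=0 d=32 new=(7,2) → add node 1 parent=0 cost=5
2. q=(38,5) nearest=1 d=31 new=(12,5) → add node 2 parent=1 cost=10
3. q=(6,28) nearest=2 d=23 new=(7,10) → blocked by [7,10]×[9,13], reject
4. q=(3,8) nearest=1 d=6 new=(3,7) → add node 3 parent=1 cost=10
5. q=(28,4) nearest=2 d=16 new=(17,4) → blocked by [13,16]×[4,7], reject
6. q=(34,23) nearest=2 d=22 new=(17,10) → blocked by [13,16]×[4,7], reject
7. q=(36,15) nearest=2 d=24 new=(17,10) → blocked by [13,16]×[4,7], reject
8. q=(21,11) nearest=2 d=9 new=(17,10) → blocked by [13,16]×[4,7], reject
9. q=(38,16) nearest=2 d=26 new=(17,10) → blocked by [13,16]×[4,7], reject
10. q=(18,2) nearest=2 d=6 new=(17,2) → blocked by [13,16]×[4,7], reject
11. q=(16,17) nearest=2 d=12 new=(16,10) → blocked by [13,16]×[4,7], reject
12. q=(20,10) nearest=2 d=8 new=(17,10) → blocked by [13,16]×[4,7], reject
13. q=(21,35) nearest=3 d=28 new=(8,12) → blocked by [7,10]×[9,13], reject
14. q=(11,10) nearest=2 d=5 new=(11,10) → add node 4 parent=2 cost=15
15. q=(0,35) nearest=4 d=25 new=(6,15) → blocked by [7,10]×[9,13], reject
16. q=(12,11) nearest=4 d=1 new=(12,11) → add node 5 parent=4 cost=16
17. q=(8,7) nearest=4 d=3 new=(8,7) → blocked by [7,10]×[9,13], reject
18. q=(33,31) nearest=5 d=21 new=(17,16) → add node 6 parent=5 cost=21
19. q=(26,9) nearest=6 d=9 new=(22,11) → add node 7 parent=6 cost=26
20. q=(4,3) nearest=0 d=3 new=(4,3) → add node 8 parent=0 cost=3; rewire 3→8 (7<10)
21. q=(12,15) nearest=5 d=4 new=(12,15) → add node 9 parent=5 cost=20
22. q=(3,8) nearest=3 d=1 new=(3,8) → add node 10 parent=3 cost=8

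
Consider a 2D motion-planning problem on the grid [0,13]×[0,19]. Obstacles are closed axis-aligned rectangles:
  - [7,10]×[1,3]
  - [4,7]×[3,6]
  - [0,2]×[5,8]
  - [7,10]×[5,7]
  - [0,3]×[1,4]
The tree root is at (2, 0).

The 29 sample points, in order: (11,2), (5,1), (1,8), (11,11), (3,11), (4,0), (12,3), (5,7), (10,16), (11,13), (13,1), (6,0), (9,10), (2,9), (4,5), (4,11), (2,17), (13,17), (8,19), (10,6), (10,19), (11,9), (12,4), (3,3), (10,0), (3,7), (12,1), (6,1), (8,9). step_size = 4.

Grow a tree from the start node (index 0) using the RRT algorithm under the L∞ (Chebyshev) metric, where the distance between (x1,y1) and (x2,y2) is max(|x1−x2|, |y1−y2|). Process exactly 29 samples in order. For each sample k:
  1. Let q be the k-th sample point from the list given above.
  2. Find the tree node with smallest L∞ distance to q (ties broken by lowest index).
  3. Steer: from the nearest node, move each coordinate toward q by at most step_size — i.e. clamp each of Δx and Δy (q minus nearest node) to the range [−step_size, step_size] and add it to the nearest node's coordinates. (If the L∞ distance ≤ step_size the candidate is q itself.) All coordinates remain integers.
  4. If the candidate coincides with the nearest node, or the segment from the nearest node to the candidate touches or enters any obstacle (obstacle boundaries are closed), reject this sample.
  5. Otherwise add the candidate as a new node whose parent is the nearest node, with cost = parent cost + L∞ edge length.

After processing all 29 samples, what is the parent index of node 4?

1. q=(11,2) nearest=0 d=9 new=(6,2) → add node 1 parent=0 cost=4
2. q=(5,1) nearest=1 d=1 new=(5,1) → add node 2 parent=1 cost=5
3. q=(1,8) nearest=1 d=6 new=(2,6) → blocked by [4,7]×[3,6], reject
4. q=(11,11) nearest=1 d=9 new=(10,6) → blocked by [7,10]×[1,3], reject
5. q=(3,11) nearest=1 d=9 new=(3,6) → blocked by [4,7]×[3,6], reject
6. q=(4,0) nearest=2 d=1 new=(4,0) → add node 3 parent=2 cost=6
7. q=(12,3) nearest=1 d=6 new=(10,3) → blocked by [7,10]×[1,3], reject
8. q=(5,7) nearest=1 d=5 new=(5,6) → blocked by [4,7]×[3,6], reject
9. q=(10,16) nearest=1 d=14 new=(10,6) → blocked by [7,10]×[1,3], reject
10. q=(11,13) nearest=1 d=11 new=(10,6) → blocked by [7,10]×[1,3], reject
11. q=(13,1) nearest=1 d=7 new=(10,1) → blocked by [7,10]×[1,3], reject
12. q=(6,0) nearest=2 d=1 new=(6,0) → add node 4 parent=2 cost=6
13. q=(9,10) nearest=1 d=8 new=(9,6) → blocked by [4,7]×[3,6], reject
14. q=(2,9) nearest=1 d=7 new=(2,6) → blocked by [4,7]×[3,6], reject
15. q=(4,5) nearest=1 d=3 new=(4,5) → blocked by [4,7]×[3,6], reject
16. q=(4,11) nearest=1 d=9 new=(4,6) → blocked by [4,7]×[3,6], reject
17. q=(2,17) nearest=1 d=15 new=(2,6) → blocked by [4,7]×[3,6], reject
18. q=(13,17) nearest=1 d=15 new=(10,6) → blocked by [7,10]×[1,3], reject
19. q=(8,19) nearest=1 d=17 new=(8,6) → blocked by [4,7]×[3,6], reject
20. q=(10,6) nearest=1 d=4 new=(10,6) → blocked by [7,10]×[1,3], reject
21. q=(10,19) nearest=1 d=17 new=(10,6) → blocked by [7,10]×[1,3], reject
22. q=(11,9) nearest=1 d=7 new=(10,6) → blocked by [7,10]×[1,3], reject
23. q=(12,4) nearest=1 d=6 new=(10,4) → blocked by [7,10]×[1,3], reject
24. q=(3,3) nearest=2 d=2 new=(3,3) → blocked by [0,3]×[1,4], reject
25. q=(10,0) nearest=1 d=4 new=(10,0) → blocked by [7,10]×[1,3], reject
26. q=(3,7) nearest=1 d=5 new=(3,6) → blocked by [4,7]×[3,6], reject
27. q=(12,1) nearest=1 d=6 new=(10,1) → blocked by [7,10]×[1,3], reject
28. q=(6,1) nearest=1 d=1 new=(6,1) → add node 5 parent=1 cost=5
29. q=(8,9) nearest=1 d=7 new=(8,6) → blocked by [4,7]×[3,6], reject

Parent of node 4: 2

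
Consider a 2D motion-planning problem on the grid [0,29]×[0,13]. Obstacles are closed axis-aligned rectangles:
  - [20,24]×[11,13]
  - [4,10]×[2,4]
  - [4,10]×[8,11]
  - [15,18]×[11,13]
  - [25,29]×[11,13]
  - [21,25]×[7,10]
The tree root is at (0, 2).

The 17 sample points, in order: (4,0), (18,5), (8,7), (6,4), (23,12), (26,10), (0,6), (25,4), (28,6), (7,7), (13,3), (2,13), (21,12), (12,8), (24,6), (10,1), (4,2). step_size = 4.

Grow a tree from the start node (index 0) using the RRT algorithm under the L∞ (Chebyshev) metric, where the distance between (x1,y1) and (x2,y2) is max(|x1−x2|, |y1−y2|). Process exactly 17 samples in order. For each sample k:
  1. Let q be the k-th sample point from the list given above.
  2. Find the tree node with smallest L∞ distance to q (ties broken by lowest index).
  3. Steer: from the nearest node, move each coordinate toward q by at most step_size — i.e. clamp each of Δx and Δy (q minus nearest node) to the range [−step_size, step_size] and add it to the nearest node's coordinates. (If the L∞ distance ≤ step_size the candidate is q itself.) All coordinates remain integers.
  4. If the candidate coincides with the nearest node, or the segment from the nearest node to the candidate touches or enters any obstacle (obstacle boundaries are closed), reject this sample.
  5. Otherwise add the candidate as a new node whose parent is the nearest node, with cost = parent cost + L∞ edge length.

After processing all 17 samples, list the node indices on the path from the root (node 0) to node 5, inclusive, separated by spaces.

1. q=(4,0) nearest=0 d=4 new=(4,0) → add node 1 parent=0 cost=4
2. q=(18,5) nearest=1 d=14 new=(8,4) → blocked by [4,10]×[2,4], reject
3. q=(8,7) nearest=1 d=7 new=(8,4) → blocked by [4,10]×[2,4], reject
4. q=(6,4) nearest=1 d=4 new=(6,4) → blocked by [4,10]×[2,4], reject
5. q=(23,12) nearest=1 d=19 new=(8,4) → blocked by [4,10]×[2,4], reject
6. q=(26,10) nearest=1 d=22 new=(8,4) → blocked by [4,10]×[2,4], reject
7. q=(0,6) nearest=0 d=4 new=(0,6) → add node 2 parent=0 cost=4
8. q=(25,4) nearest=1 d=21 new=(8,4) → blocked by [4,10]×[2,4], reject
9. q=(28,6) nearest=1 d=24 new=(8,4) → blocked by [4,10]×[2,4], reject
10. q=(7,7) nearest=0 d=7 new=(4,6) → add node 3 parent=0 cost=4
11. q=(13,3) nearest=1 d=9 new=(8,3) → blocked by [4,10]×[2,4], reject
12. q=(2,13) nearest=2 d=7 new=(2,10) → add node 4 parent=2 cost=8
13. q=(21,12) nearest=1 d=17 new=(8,4) → blocked by [4,10]×[2,4], reject
14. q=(12,8) nearest=1 d=8 new=(8,4) → blocked by [4,10]×[2,4], reject
15. q=(24,6) nearest=1 d=20 new=(8,4) → blocked by [4,10]×[2,4], reject
16. q=(10,1) nearest=1 d=6 new=(8,1) → add node 5 parent=1 cost=8
17. q=(4,2) nearest=1 d=2 new=(4,2) → blocked by [4,10]×[2,4], reject

Path: 0 1 5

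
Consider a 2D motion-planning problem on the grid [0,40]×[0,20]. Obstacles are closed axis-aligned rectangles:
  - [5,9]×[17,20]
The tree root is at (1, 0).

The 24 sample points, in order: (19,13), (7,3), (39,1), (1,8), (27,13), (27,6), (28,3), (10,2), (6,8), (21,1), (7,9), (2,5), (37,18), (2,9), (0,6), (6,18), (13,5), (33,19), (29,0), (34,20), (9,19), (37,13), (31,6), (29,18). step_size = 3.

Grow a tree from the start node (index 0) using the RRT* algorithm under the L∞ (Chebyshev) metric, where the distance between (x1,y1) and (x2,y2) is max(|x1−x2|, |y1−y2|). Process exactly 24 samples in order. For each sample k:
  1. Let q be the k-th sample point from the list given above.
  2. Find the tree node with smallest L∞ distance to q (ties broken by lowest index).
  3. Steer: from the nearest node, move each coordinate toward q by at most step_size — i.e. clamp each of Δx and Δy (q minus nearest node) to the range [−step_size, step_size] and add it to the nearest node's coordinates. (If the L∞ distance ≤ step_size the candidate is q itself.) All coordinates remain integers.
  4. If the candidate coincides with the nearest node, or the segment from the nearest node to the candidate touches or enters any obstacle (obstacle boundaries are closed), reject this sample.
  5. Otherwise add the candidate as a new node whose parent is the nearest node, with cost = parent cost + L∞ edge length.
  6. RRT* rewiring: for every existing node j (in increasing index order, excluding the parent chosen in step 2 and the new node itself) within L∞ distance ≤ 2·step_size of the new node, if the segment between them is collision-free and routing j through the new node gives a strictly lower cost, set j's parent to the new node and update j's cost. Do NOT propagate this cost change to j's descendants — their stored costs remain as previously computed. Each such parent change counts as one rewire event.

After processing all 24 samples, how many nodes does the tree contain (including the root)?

Node count: 25

1. q=(19,13) nearest=0 d=18 new=(4,3) → add node 1 parent=0 cost=3
2. q=(7,3) nearest=1 d=3 new=(7,3) → add node 2 parent=1 cost=6
3. q=(39,1) nearest=2 d=32 new=(10,1) → add node 3 parent=2 cost=9
4. q=(1,8) nearest=1 d=5 new=(1,6) → add node 4 parent=1 cost=6
5. q=(27,13) nearest=3 d=17 new=(13,4) → add node 5 parent=3 cost=12
6. q=(27,6) nearest=5 d=14 new=(16,6) → add node 6 parent=5 cost=15
7. q=(28,3) nearest=6 d=12 new=(19,3) → add node 7 parent=6 cost=18
8. q=(10,2) nearest=3 d=1 new=(10,2) → add node 8 parent=3 cost=10
9. q=(6,8) nearest=1 d=5 new=(6,6) → add node 9 parent=1 cost=6
10. q=(21,1) nearest=7 d=2 new=(21,1) → add node 10 parent=7 cost=20
11. q=(7,9) nearest=9 d=3 new=(7,9) → add node 11 parent=9 cost=9
12. q=(2,5) nearest=4 d=1 new=(2,5) → add node 12 parent=4 cost=7
13. q=(37,18) nearest=10 d=17 new=(24,4) → add node 13 parent=10 cost=23
14. q=(2,9) nearest=4 d=3 new=(2,9) → add node 14 parent=4 cost=9
15. q=(0,6) nearest=4 d=1 new=(0,6) → add node 15 parent=4 cost=7
16. q=(6,18) nearest=11 d=9 new=(6,12) → add node 16 parent=11 cost=12
17. q=(13,5) nearest=5 d=1 new=(13,5) → add node 17 parent=5 cost=13
18. q=(33,19) nearest=13 d=15 new=(27,7) → add node 18 parent=13 cost=26
19. q=(29,0) nearest=13 d=5 new=(27,1) → add node 19 parent=13 cost=26
20. q=(34,20) nearest=18 d=13 new=(30,10) → add node 20 parent=18 cost=29
21. q=(9,19) nearest=16 d=7 new=(9,15) → add node 21 parent=16 cost=15
22. q=(37,13) nearest=20 d=7 new=(33,13) → add node 22 parent=20 cost=32
23. q=(31,6) nearest=18 d=4 new=(30,6) → add node 23 parent=18 cost=29
24. q=(29,18) nearest=22 d=5 new=(30,16) → add node 24 parent=22 cost=35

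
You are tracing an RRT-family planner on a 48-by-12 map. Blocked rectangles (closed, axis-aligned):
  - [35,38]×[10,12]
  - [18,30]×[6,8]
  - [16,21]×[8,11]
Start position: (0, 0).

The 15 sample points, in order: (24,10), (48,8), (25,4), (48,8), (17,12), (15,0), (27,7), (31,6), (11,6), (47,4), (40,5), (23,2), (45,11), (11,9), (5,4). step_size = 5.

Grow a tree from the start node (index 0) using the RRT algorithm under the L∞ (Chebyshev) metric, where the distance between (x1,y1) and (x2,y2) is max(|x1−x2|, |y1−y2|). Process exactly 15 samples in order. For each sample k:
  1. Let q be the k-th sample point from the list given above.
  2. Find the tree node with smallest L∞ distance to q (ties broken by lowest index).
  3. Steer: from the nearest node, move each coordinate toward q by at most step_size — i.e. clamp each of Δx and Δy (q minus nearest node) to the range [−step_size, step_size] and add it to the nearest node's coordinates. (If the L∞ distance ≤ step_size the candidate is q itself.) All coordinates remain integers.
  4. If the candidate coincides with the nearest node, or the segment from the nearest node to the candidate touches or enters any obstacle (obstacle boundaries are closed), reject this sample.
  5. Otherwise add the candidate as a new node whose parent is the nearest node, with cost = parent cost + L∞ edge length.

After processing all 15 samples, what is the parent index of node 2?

Parent of node 2: 1

1. q=(24,10) nearest=0 d=24 new=(5,5) → add node 1 parent=0 cost=5
2. q=(48,8) nearest=1 d=43 new=(10,8) → add node 2 parent=1 cost=10
3. q=(25,4) nearest=2 d=15 new=(15,4) → add node 3 parent=2 cost=15
4. q=(48,8) nearest=3 d=33 new=(20,8) → blocked by [18,30]×[6,8], reject
5. q=(17,12) nearest=2 d=7 new=(15,12) → add node 4 parent=2 cost=15
6. q=(15,0) nearest=3 d=4 new=(15,0) → add node 5 parent=3 cost=19
7. q=(27,7) nearest=3 d=12 new=(20,7) → blocked by [18,30]×[6,8], reject
8. q=(31,6) nearest=3 d=16 new=(20,6) → blocked by [18,30]×[6,8], reject
9. q=(11,6) nearest=2 d=2 new=(11,6) → add node 6 parent=2 cost=12
10. q=(47,4) nearest=3 d=32 new=(20,4) → add node 7 parent=3 cost=20
11. q=(40,5) nearest=7 d=20 new=(25,5) → add node 8 parent=7 cost=25
12. q=(23,2) nearest=7 d=3 new=(23,2) → add node 9 parent=7 cost=23
13. q=(45,11) nearest=8 d=20 new=(30,10) → blocked by [18,30]×[6,8], reject
14. q=(11,9) nearest=2 d=1 new=(11,9) → add node 10 parent=2 cost=11
15. q=(5,4) nearest=1 d=1 new=(5,4) → add node 11 parent=1 cost=6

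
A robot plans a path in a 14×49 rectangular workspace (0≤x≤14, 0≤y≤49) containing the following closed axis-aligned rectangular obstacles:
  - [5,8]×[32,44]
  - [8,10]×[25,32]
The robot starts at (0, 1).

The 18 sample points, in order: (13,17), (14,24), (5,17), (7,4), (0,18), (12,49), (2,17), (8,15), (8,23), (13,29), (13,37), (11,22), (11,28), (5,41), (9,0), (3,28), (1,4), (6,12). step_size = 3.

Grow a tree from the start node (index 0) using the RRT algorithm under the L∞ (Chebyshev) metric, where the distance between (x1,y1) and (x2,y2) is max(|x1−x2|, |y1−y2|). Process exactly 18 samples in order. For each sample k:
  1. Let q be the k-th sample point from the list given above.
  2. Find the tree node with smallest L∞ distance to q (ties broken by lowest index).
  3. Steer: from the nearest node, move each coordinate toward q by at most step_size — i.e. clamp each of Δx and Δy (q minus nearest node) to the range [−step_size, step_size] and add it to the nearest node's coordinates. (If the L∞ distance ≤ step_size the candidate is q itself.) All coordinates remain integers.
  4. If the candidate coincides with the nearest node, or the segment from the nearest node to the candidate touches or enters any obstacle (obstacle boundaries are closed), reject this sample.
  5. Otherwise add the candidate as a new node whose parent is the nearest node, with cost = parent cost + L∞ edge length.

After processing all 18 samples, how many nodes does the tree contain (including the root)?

Node count: 17

1. q=(13,17) nearest=0 d=16 new=(3,4) → add node 1 parent=0 cost=3
2. q=(14,24) nearest=1 d=20 new=(6,7) → add node 2 parent=1 cost=6
3. q=(5,17) nearest=2 d=10 new=(5,10) → add node 3 parent=2 cost=9
4. q=(7,4) nearest=2 d=3 new=(7,4) → add node 4 parent=2 cost=9
5. q=(0,18) nearest=3 d=8 new=(2,13) → add node 5 parent=3 cost=12
6. q=(12,49) nearest=5 d=36 new=(5,16) → add node 6 parent=5 cost=15
7. q=(2,17) nearest=6 d=3 new=(2,17) → add node 7 parent=6 cost=18
8. q=(8,15) nearest=6 d=3 new=(8,15) → add node 8 parent=6 cost=18
9. q=(8,23) nearest=7 d=6 new=(5,20) → add node 9 parent=7 cost=21
10. q=(13,29) nearest=9 d=9 new=(8,23) → add node 10 parent=9 cost=24
11. q=(13,37) nearest=10 d=14 new=(11,26) → blocked by [8,10]×[25,32], reject
12. q=(11,22) nearest=10 d=3 new=(11,22) → add node 11 parent=10 cost=27
13. q=(11,28) nearest=10 d=5 new=(11,26) → blocked by [8,10]×[25,32], reject
14. q=(5,41) nearest=10 d=18 new=(5,26) → add node 12 parent=10 cost=27
15. q=(9,0) nearest=4 d=4 new=(9,1) → add node 13 parent=4 cost=12
16. q=(3,28) nearest=12 d=2 new=(3,28) → add node 14 parent=12 cost=29
17. q=(1,4) nearest=1 d=2 new=(1,4) → add node 15 parent=1 cost=5
18. q=(6,12) nearest=3 d=2 new=(6,12) → add node 16 parent=3 cost=11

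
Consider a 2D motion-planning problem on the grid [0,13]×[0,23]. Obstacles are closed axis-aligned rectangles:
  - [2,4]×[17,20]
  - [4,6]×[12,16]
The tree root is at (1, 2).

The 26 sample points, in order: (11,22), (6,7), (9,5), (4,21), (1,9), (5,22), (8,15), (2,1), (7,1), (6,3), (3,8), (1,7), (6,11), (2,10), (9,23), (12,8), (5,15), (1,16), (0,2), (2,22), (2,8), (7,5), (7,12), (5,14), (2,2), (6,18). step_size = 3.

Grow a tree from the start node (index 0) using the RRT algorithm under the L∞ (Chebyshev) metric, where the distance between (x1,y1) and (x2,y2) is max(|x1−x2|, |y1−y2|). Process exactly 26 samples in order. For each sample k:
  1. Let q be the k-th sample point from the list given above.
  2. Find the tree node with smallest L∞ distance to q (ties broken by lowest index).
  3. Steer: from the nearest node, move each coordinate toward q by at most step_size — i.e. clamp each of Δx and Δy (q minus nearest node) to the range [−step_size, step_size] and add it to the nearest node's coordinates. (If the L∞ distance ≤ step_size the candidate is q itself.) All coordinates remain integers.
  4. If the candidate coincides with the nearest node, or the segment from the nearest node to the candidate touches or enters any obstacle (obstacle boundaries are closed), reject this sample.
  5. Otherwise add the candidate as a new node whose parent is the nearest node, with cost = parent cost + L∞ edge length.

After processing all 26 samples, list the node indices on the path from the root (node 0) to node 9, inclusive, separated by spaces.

1. q=(11,22) nearest=0 d=20 new=(4,5) → add node 1 parent=0 cost=3
2. q=(6,7) nearest=1 d=2 new=(6,7) → add node 2 parent=1 cost=5
3. q=(9,5) nearest=2 d=3 new=(9,5) → add node 3 parent=2 cost=8
4. q=(4,21) nearest=2 d=14 new=(4,10) → add node 4 parent=2 cost=8
5. q=(1,9) nearest=4 d=3 new=(1,9) → add node 5 parent=4 cost=11
6. q=(5,22) nearest=4 d=12 new=(5,13) → blocked by [4,6]×[12,16], reject
7. q=(8,15) nearest=4 d=5 new=(7,13) → blocked by [4,6]×[12,16], reject
8. q=(2,1) nearest=0 d=1 new=(2,1) → add node 6 parent=0 cost=1
9. q=(7,1) nearest=1 d=4 new=(7,2) → add node 7 parent=1 cost=6
10. q=(6,3) nearest=7 d=1 new=(6,3) → add node 8 parent=7 cost=7
11. q=(3,8) nearest=4 d=2 new=(3,8) → add node 9 parent=4 cost=10
12. q=(1,7) nearest=5 d=2 new=(1,7) → add node 10 parent=5 cost=13
13. q=(6,11) nearest=4 d=2 new=(6,11) → add node 11 parent=4 cost=10
14. q=(2,10) nearest=5 d=1 new=(2,10) → add node 12 parent=5 cost=12
15. q=(9,23) nearest=11 d=12 new=(9,14) → add node 13 parent=11 cost=13
16. q=(12,8) nearest=3 d=3 new=(12,8) → add node 14 parent=3 cost=11
17. q=(5,15) nearest=11 d=4 new=(5,14) → blocked by [4,6]×[12,16], reject
18. q=(1,16) nearest=11 d=5 new=(3,14) → blocked by [4,6]×[12,16], reject
19. q=(0,2) nearest=0 d=1 new=(0,2) → add node 15 parent=0 cost=1
20. q=(2,22) nearest=13 d=8 new=(6,17) → add node 16 parent=13 cost=16
21. q=(2,8) nearest=5 d=1 new=(2,8) → add node 17 parent=5 cost=12
22. q=(7,5) nearest=2 d=2 new=(7,5) → add node 18 parent=2 cost=7
23. q=(7,12) nearest=11 d=1 new=(7,12) → add node 19 parent=11 cost=11
24. q=(5,14) nearest=19 d=2 new=(5,14) → blocked by [4,6]×[12,16], reject
25. q=(2,2) nearest=0 d=1 new=(2,2) → add node 20 parent=0 cost=1
26. q=(6,18) nearest=16 d=1 new=(6,18) → add node 21 parent=16 cost=17

Path: 0 1 2 4 9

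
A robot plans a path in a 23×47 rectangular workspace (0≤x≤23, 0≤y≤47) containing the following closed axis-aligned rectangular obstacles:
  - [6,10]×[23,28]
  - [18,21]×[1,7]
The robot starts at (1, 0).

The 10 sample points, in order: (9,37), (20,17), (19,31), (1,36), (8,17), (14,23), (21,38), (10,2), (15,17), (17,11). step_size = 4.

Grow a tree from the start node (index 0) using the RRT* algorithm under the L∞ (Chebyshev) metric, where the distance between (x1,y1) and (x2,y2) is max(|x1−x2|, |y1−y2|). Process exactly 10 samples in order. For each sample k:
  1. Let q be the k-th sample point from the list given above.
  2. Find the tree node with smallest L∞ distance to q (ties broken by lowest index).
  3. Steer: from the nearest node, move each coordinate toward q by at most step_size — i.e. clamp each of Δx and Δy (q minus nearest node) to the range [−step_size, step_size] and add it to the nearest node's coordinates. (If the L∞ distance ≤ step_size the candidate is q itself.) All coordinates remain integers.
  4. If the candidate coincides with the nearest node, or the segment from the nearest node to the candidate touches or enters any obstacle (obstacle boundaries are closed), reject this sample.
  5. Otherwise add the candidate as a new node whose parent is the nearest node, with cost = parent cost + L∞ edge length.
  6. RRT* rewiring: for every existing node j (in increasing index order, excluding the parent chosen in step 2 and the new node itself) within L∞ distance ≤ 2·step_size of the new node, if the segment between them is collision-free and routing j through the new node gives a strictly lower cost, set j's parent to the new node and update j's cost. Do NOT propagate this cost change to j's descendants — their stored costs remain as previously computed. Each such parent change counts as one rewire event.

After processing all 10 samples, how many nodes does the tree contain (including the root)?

1. q=(9,37) nearest=0 d=37 new=(5,4) → add node 1 parent=0 cost=4
2. q=(20,17) nearest=1 d=15 new=(9,8) → add node 2 parent=1 cost=8
3. q=(19,31) nearest=2 d=23 new=(13,12) → add node 3 parent=2 cost=12
4. q=(1,36) nearest=3 d=24 new=(9,16) → add node 4 parent=3 cost=16
5. q=(8,17) nearest=4 d=1 new=(8,17) → add node 5 parent=4 cost=17
6. q=(14,23) nearest=5 d=6 new=(12,21) → add node 6 parent=5 cost=21
7. q=(21,38) nearest=6 d=17 new=(16,25) → add node 7 parent=6 cost=25
8. q=(10,2) nearest=1 d=5 new=(9,2) → add node 8 parent=1 cost=8
9. q=(15,17) nearest=6 d=4 new=(15,17) → add node 9 parent=6 cost=25
10. q=(17,11) nearest=3 d=4 new=(17,11) → add node 10 parent=3 cost=16; rewire 9→10 (22<25)

Node count: 11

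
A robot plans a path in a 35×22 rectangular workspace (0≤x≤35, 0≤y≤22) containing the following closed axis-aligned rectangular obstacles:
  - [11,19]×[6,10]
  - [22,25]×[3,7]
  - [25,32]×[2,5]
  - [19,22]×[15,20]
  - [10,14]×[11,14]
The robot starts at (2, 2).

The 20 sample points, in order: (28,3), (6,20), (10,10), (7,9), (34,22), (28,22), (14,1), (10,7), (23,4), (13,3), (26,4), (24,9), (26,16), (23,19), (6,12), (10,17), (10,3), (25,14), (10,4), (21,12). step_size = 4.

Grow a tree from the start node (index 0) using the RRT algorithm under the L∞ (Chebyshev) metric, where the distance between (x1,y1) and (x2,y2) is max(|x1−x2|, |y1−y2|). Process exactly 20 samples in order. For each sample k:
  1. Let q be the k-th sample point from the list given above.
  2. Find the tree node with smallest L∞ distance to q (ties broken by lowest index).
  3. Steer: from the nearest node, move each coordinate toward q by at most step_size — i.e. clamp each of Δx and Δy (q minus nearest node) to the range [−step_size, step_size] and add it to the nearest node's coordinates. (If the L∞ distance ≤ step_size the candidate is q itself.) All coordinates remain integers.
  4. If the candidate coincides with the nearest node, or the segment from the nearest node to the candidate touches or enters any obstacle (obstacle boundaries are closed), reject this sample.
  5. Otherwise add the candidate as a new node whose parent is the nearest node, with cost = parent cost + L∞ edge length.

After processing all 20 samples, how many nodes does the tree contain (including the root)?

Node count: 13

1. q=(28,3) nearest=0 d=26 new=(6,3) → add node 1 parent=0 cost=4
2. q=(6,20) nearest=1 d=17 new=(6,7) → add node 2 parent=1 cost=8
3. q=(10,10) nearest=2 d=4 new=(10,10) → add node 3 parent=2 cost=12
4. q=(7,9) nearest=2 d=2 new=(7,9) → add node 4 parent=2 cost=10
5. q=(34,22) nearest=3 d=24 new=(14,14) → blocked by [10,14]×[11,14], reject
6. q=(28,22) nearest=3 d=18 new=(14,14) → blocked by [10,14]×[11,14], reject
7. q=(14,1) nearest=1 d=8 new=(10,1) → add node 5 parent=1 cost=8
8. q=(10,7) nearest=3 d=3 new=(10,7) → add node 6 parent=3 cost=15
9. q=(23,4) nearest=3 d=13 new=(14,6) → blocked by [11,19]×[6,10], reject
10. q=(13,3) nearest=5 d=3 new=(13,3) → add node 7 parent=5 cost=11
11. q=(26,4) nearest=7 d=13 new=(17,4) → add node 8 parent=7 cost=15
12. q=(24,9) nearest=8 d=7 new=(21,8) → blocked by [11,19]×[6,10], reject
13. q=(26,16) nearest=8 d=12 new=(21,8) → blocked by [11,19]×[6,10], reject
14. q=(23,19) nearest=3 d=13 new=(14,14) → blocked by [10,14]×[11,14], reject
15. q=(6,12) nearest=4 d=3 new=(6,12) → add node 9 parent=4 cost=13
16. q=(10,17) nearest=9 d=5 new=(10,16) → add node 10 parent=9 cost=17
17. q=(10,3) nearest=5 d=2 new=(10,3) → add node 11 parent=5 cost=10
18. q=(25,14) nearest=8 d=10 new=(21,8) → blocked by [11,19]×[6,10], reject
19. q=(10,4) nearest=11 d=1 new=(10,4) → add node 12 parent=11 cost=11
20. q=(21,12) nearest=8 d=8 new=(21,8) → blocked by [11,19]×[6,10], reject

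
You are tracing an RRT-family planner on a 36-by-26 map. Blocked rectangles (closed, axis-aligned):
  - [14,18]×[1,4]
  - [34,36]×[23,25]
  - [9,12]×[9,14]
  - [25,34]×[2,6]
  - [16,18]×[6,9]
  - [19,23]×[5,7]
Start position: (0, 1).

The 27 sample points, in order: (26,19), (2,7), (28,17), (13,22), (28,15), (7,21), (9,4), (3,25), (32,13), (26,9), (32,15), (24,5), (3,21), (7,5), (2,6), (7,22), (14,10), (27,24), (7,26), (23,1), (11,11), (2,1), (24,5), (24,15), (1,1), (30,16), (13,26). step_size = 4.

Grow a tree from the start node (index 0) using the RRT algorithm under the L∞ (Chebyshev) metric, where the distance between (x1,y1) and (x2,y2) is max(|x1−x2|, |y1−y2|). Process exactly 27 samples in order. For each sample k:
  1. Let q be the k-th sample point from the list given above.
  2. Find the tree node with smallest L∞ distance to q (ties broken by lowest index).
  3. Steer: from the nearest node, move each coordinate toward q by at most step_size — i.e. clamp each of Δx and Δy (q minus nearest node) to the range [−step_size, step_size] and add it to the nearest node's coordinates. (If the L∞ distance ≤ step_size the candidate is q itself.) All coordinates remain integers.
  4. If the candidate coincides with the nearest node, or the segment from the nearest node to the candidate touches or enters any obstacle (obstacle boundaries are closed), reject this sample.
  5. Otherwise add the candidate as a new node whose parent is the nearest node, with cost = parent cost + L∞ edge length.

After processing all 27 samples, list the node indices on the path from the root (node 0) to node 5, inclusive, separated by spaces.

Path: 0 1 5

1. q=(26,19) nearest=0 d=26 new=(4,5) → add node 1 parent=0 cost=4
2. q=(2,7) nearest=1 d=2 new=(2,7) → add node 2 parent=1 cost=6
3. q=(28,17) nearest=1 d=24 new=(8,9) → add node 3 parent=1 cost=8
4. q=(13,22) nearest=3 d=13 new=(12,13) → blocked by [9,12]×[9,14], reject
5. q=(28,15) nearest=3 d=20 new=(12,13) → blocked by [9,12]×[9,14], reject
6. q=(7,21) nearest=3 d=12 new=(7,13) → add node 4 parent=3 cost=12
7. q=(9,4) nearest=1 d=5 new=(8,4) → add node 5 parent=1 cost=8
8. q=(3,25) nearest=4 d=12 new=(3,17) → add node 6 parent=4 cost=16
9. q=(32,13) nearest=3 d=24 new=(12,13) → blocked by [9,12]×[9,14], reject
10. q=(26,9) nearest=3 d=18 new=(12,9) → blocked by [9,12]×[9,14], reject
11. q=(32,15) nearest=3 d=24 new=(12,13) → blocked by [9,12]×[9,14], reject
12. q=(24,5) nearest=3 d=16 new=(12,5) → add node 7 parent=3 cost=12
13. q=(3,21) nearest=6 d=4 new=(3,21) → add node 8 parent=6 cost=20
14. q=(7,5) nearest=5 d=1 new=(7,5) → add node 9 parent=5 cost=9
15. q=(2,6) nearest=2 d=1 new=(2,6) → add node 10 parent=2 cost=7
16. q=(7,22) nearest=8 d=4 new=(7,22) → add node 11 parent=8 cost=24
17. q=(14,10) nearest=7 d=5 new=(14,9) → add node 12 parent=7 cost=16
18. q=(27,24) nearest=12 d=15 new=(18,13) → add node 13 parent=12 cost=20
19. q=(7,26) nearest=11 d=4 new=(7,26) → add node 14 parent=11 cost=28
20. q=(23,1) nearest=12 d=9 new=(18,5) → blocked by [16,18]×[6,9], reject
21. q=(11,11) nearest=3 d=3 new=(11,11) → blocked by [9,12]×[9,14], reject
22. q=(2,1) nearest=0 d=2 new=(2,1) → add node 15 parent=0 cost=2
23. q=(24,5) nearest=13 d=8 new=(22,9) → add node 16 parent=13 cost=24
24. q=(24,15) nearest=13 d=6 new=(22,15) → add node 17 parent=13 cost=24
25. q=(1,1) nearest=0 d=1 new=(1,1) → add node 18 parent=0 cost=1
26. q=(30,16) nearest=16 d=8 new=(26,13) → add node 19 parent=16 cost=28
27. q=(13,26) nearest=11 d=6 new=(11,26) → add node 20 parent=11 cost=28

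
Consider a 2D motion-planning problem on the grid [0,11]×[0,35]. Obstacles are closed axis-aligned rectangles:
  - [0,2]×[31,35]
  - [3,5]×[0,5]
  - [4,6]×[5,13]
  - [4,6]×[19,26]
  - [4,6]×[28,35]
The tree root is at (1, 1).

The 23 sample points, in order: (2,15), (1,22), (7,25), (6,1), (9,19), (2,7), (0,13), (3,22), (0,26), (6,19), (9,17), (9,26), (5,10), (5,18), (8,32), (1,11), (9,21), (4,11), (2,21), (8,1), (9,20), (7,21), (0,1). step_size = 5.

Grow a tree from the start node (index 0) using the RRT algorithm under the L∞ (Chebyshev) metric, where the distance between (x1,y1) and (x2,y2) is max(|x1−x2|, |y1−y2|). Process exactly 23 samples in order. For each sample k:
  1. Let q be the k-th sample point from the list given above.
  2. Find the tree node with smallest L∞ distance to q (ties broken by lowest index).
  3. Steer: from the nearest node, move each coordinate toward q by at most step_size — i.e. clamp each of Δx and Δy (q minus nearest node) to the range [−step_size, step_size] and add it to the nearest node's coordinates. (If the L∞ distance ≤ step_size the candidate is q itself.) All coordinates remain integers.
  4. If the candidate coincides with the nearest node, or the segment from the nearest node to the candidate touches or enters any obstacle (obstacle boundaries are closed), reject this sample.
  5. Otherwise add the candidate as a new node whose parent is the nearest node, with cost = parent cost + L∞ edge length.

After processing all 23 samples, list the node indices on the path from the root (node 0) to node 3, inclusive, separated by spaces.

1. q=(2,15) nearest=0 d=14 new=(2,6) → add node 1 parent=0 cost=5
2. q=(1,22) nearest=1 d=16 new=(1,11) → add node 2 parent=1 cost=10
3. q=(7,25) nearest=2 d=14 new=(6,16) → add node 3 parent=2 cost=15
4. q=(6,1) nearest=0 d=5 new=(6,1) → blocked by [3,5]×[0,5], reject
5. q=(9,19) nearest=3 d=3 new=(9,19) → add node 4 parent=3 cost=18
6. q=(2,7) nearest=1 d=1 new=(2,7) → add node 5 parent=1 cost=6
7. q=(0,13) nearest=2 d=2 new=(0,13) → add node 6 parent=2 cost=12
8. q=(3,22) nearest=3 d=6 new=(3,21) → blocked by [4,6]×[19,26], reject
9. q=(0,26) nearest=4 d=9 new=(4,24) → blocked by [4,6]×[19,26], reject
10. q=(6,19) nearest=3 d=3 new=(6,19) → blocked by [4,6]×[19,26], reject
11. q=(9,17) nearest=4 d=2 new=(9,17) → add node 7 parent=4 cost=20
12. q=(9,26) nearest=4 d=7 new=(9,24) → add node 8 parent=4 cost=23
13. q=(5,10) nearest=5 d=3 new=(5,10) → blocked by [4,6]×[5,13], reject
14. q=(5,18) nearest=3 d=2 new=(5,18) → add node 9 parent=3 cost=17
15. q=(8,32) nearest=8 d=8 new=(8,29) → add node 10 parent=8 cost=28
16. q=(1,11) nearest=2 d=0 → coincident, reject
17. q=(9,21) nearest=4 d=2 new=(9,21) → add node 11 parent=4 cost=20
18. q=(4,11) nearest=2 d=3 new=(4,11) → blocked by [4,6]×[5,13], reject
19. q=(2,21) nearest=9 d=3 new=(2,21) → blocked by [4,6]×[19,26], reject
20. q=(8,1) nearest=1 d=6 new=(7,1) → blocked by [3,5]×[0,5], reject
21. q=(9,20) nearest=4 d=1 new=(9,20) → add node 12 parent=4 cost=19
22. q=(7,21) nearest=4 d=2 new=(7,21) → add node 13 parent=4 cost=20
23. q=(0,1) nearest=0 d=1 new=(0,1) → add node 14 parent=0 cost=1

Path: 0 1 2 3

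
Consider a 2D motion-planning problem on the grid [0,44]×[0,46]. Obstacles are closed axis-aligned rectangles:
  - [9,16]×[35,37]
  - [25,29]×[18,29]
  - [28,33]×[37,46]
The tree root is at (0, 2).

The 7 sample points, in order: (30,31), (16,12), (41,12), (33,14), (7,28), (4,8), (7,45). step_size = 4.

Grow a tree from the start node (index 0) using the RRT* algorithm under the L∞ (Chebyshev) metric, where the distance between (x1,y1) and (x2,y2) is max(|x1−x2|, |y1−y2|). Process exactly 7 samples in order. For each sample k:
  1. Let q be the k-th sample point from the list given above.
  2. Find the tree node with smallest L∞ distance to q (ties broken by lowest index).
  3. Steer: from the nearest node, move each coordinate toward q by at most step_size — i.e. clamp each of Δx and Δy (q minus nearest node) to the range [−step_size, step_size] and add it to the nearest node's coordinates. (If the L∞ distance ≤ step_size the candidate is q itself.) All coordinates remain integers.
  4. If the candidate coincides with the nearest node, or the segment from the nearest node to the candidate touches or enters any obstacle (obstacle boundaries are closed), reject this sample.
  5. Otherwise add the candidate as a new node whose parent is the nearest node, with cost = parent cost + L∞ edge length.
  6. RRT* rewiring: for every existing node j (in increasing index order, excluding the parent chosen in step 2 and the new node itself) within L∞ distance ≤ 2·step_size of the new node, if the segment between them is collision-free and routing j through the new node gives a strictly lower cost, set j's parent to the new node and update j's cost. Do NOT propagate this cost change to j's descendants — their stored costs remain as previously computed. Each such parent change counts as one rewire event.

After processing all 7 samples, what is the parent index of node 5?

Parent of node 5: 4

1. q=(30,31) nearest=0 d=30 new=(4,6) → add node 1 parent=0 cost=4
2. q=(16,12) nearest=1 d=12 new=(8,10) → add node 2 parent=1 cost=8
3. q=(41,12) nearest=2 d=33 new=(12,12) → add node 3 parent=2 cost=12
4. q=(33,14) nearest=3 d=21 new=(16,14) → add node 4 parent=3 cost=16
5. q=(7,28) nearest=4 d=14 new=(12,18) → add node 5 parent=4 cost=20
6. q=(4,8) nearest=1 d=2 new=(4,8) → add node 6 parent=1 cost=6
7. q=(7,45) nearest=5 d=27 new=(8,22) → add node 7 parent=5 cost=24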